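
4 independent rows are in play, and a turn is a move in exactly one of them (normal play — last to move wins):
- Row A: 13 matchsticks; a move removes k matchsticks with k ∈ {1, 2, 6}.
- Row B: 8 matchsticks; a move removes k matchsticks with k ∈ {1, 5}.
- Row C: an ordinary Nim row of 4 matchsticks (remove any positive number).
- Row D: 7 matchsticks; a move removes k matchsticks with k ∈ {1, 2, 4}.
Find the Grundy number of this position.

For row A, compute g(0), g(1), … with moves {1, 2, 6}:
k:     0  1  2  3  4  5  6  7  8  9 10 11 12 13
g(k):  0  1  2  0  1  2  3  0  1  2  0  1  2  3
So g(13) = 3.
Grundy values for row B (subtraction set {1, 5}):
k:     0  1  2  3  4  5  6  7  8
g(k):  0  1  0  1  0  1  0  1  0
So g(8) = 0.
Row C is a plain Nim row of size 4, so its Grundy value is 4.
Grundy values for row D (subtraction set {1, 2, 4}):
k:     0  1  2  3  4  5  6  7
g(k):  0  1  2  0  1  2  0  1
So g(7) = 1.
The value of a disjunctive sum is the nim-sum of the parts.
Combined value = 3 ⊕ 0 ⊕ 4 ⊕ 1 = 6.

6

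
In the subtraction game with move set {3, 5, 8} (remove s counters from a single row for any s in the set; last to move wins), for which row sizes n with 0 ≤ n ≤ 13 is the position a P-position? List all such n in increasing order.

Grundy values for subtraction set {3, 5, 8}:
g(0) = mex{} = 0
g(1) = mex{} = 0
g(2) = mex{} = 0
g(3) = mex{0} = 1
g(4) = mex{0} = 1
g(5) = mex{0} = 1
g(6) = mex{0,1} = 2
g(7) = mex{0,1} = 2
g(8) = mex{0,1} = 2
g(9) = mex{0,1,2} = 3
g(10) = mex{0,1,2} = 3
g(11) = mex{1,2} = 0
g(12) = mex{1,2,3} = 0
g(13) = mex{1,2,3} = 0
The P-positions (g = 0) in 0..13 are 0, 1, 2, 11, 12, 13.

0, 1, 2, 11, 12, 13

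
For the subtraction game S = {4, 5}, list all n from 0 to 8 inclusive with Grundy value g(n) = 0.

0, 1, 2, 3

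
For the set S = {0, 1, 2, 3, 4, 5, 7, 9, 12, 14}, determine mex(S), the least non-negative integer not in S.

The values 0, 1, 2, 3, 4, 5 are all present; 6 is the first non-negative integer missing from the set.

6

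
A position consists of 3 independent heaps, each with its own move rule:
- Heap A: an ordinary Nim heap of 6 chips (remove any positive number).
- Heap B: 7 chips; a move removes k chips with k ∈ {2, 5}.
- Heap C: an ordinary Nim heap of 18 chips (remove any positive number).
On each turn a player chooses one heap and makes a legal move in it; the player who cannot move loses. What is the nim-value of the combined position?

20

Heap A is a plain Nim heap of size 6, so its Grundy value is 6.
Build the Grundy sequence for heap B with g(k) = mex{g(k−s) : s ∈ {2, 5}, s ≤ k}:
g(0) = mex{} = 0
g(1) = mex{} = 0
g(2) = mex{0} = 1
g(3) = mex{0} = 1
g(4) = mex{1} = 0
g(5) = mex{0,1} = 2
g(6) = mex{0} = 1
g(7) = mex{1,2} = 0
So g(7) = 0.
Heap C is a plain Nim heap of size 18, so its Grundy value is 18.
The value of a disjunctive sum is the nim-sum of the parts.
Combined value = 6 XOR 0 XOR 18 = 20.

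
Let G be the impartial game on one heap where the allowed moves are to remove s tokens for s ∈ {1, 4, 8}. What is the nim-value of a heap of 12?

0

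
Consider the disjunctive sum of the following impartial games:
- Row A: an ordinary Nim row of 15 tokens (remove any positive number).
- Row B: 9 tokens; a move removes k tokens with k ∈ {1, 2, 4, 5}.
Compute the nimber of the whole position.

Row A is a plain Nim row of size 15, so its Grundy value is 15.
Build the Grundy sequence for row B with g(k) = mex{g(k−s) : s ∈ {1, 2, 4, 5}, s ≤ k}:
k:     0  1  2  3  4  5  6  7  8  9
g(k):  0  1  2  0  1  2  0  1  2  0
So g(9) = 0.
The value of a disjunctive sum is the nim-sum of the parts.
Combined value = 15 XOR 0 = 15.

15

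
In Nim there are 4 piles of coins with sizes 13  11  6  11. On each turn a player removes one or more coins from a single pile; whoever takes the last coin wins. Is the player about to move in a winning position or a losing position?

Winning position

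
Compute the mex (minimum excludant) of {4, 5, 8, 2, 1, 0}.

3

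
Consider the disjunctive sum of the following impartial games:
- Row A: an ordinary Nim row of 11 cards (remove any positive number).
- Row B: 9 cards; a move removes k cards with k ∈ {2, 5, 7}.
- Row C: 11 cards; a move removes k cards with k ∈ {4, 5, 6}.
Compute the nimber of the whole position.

9

Row A is a plain Nim row of size 11, so its Grundy value is 11.
Build the Grundy sequence for row B with g(k) = mex{g(k−s) : s ∈ {2, 5, 7}, s ≤ k}:
k:     0  1  2  3  4  5  6  7  8  9
g(k):  0  0  1  1  0  2  1  3  2  2
So g(9) = 2.
Grundy values for row C (subtraction set {4, 5, 6}):
k:     0  1  2  3  4  5  6  7  8  9 10 11
g(k):  0  0  0  0  1  1  1  1  2  2  0  0
So g(11) = 0.
The value of a disjunctive sum is the nim-sum of the parts.
Combined value = 11 ⊕ 2 ⊕ 0 = 9.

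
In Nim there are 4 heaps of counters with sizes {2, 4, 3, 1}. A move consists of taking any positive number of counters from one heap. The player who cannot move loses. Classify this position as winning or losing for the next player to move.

Compute the nim-sum pairwise:
2 ⊕ 4 = 6
6 ⊕ 3 = 5
5 ⊕ 1 = 4
The nim-sum is 4 ≠ 0, so this is an N-position: the player to move can win.

Winning position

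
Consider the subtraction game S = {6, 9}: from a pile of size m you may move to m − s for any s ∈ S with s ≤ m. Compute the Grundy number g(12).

Build the Grundy sequence with g(k) = mex{g(k−s) : s ∈ {6, 9}, s ≤ k}:
g(0) = mex{} = 0
g(1) = mex{} = 0
g(2) = mex{} = 0
g(3) = mex{} = 0
g(4) = mex{} = 0
g(5) = mex{} = 0
g(6) = mex{0} = 1
g(7) = mex{0} = 1
g(8) = mex{0} = 1
g(9) = mex{0} = 1
g(10) = mex{0} = 1
g(11) = mex{0} = 1
g(12) = mex{0,1} = 2
So g(12) = 2.

2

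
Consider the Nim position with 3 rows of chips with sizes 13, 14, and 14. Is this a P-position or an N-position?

Nim-sum: 13 XOR 14 XOR 14 = 13.
The nim-sum is 13 ≠ 0, so this is an N-position: the player to move can win.

N-position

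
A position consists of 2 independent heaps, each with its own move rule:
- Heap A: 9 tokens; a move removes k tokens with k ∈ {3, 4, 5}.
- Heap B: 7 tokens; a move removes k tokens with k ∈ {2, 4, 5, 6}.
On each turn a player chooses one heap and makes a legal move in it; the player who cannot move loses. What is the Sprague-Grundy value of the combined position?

3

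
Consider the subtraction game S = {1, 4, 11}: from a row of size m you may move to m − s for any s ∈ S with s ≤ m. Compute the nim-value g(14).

Build the Grundy sequence with g(k) = mex{g(k−s) : s ∈ {1, 4, 11}, s ≤ k}:
g(0) = mex{} = 0
g(1) = mex{0} = 1
g(2) = mex{1} = 0
g(3) = mex{0} = 1
g(4) = mex{0,1} = 2
g(5) = mex{1,2} = 0
g(6) = mex{0} = 1
g(7) = mex{1} = 0
g(8) = mex{0,2} = 1
g(9) = mex{0,1} = 2
g(10) = mex{1,2} = 0
g(11) = mex{0} = 1
g(12) = mex{1} = 0
g(13) = mex{0,2} = 1
g(14) = mex{0,1} = 2
So g(14) = 2.

2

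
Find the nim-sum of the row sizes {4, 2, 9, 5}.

Nim-sum: 4 XOR 2 XOR 9 XOR 5 = 10.

10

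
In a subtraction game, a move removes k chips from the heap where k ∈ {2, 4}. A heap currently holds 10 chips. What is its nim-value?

Build the Grundy sequence with g(k) = mex{g(k−s) : s ∈ {2, 4}, s ≤ k}:
k:     0  1  2  3  4  5  6  7  8  9 10
g(k):  0  0  1  1  2  2  0  0  1  1  2
So g(10) = 2.

2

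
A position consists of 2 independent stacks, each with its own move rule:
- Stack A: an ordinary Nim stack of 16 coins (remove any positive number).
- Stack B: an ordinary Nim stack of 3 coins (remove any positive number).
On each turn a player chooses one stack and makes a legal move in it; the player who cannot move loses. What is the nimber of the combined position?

19

Stack A is a plain Nim stack of size 16, so its Grundy value is 16.
Stack B is a plain Nim stack of size 3, so its Grundy value is 3.
The value of a disjunctive sum is the nim-sum of the parts.
Combined value = 16 ⊕ 3 = 19.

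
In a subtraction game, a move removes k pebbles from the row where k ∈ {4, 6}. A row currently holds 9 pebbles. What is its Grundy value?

2

Grundy values for subtraction set {4, 6}:
g(0) = mex{} = 0
g(1) = mex{} = 0
g(2) = mex{} = 0
g(3) = mex{} = 0
g(4) = mex{0} = 1
g(5) = mex{0} = 1
g(6) = mex{0} = 1
g(7) = mex{0} = 1
g(8) = mex{0,1} = 2
g(9) = mex{0,1} = 2
So g(9) = 2.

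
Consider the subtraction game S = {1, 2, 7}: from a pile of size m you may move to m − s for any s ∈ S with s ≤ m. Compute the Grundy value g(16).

Compute g(0), g(1), … for moves {1, 2, 7}:
k:     0  1  2  3  4  5  6  7  8  9 10 11 12 13 14 15 16
g(k):  0  1  2  0  1  2  0  1  2  0  1  2  0  1  2  0  1
So g(16) = 1.

1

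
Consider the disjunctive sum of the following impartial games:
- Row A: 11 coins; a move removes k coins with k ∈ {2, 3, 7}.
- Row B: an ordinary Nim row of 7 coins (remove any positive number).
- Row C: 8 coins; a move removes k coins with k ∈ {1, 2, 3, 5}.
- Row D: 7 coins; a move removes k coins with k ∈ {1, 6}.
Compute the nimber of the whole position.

7

Grundy values for row A (subtraction set {2, 3, 7}):
k:     0  1  2  3  4  5  6  7  8  9 10 11
g(k):  0  0  1  1  2  0  0  1  1  2  0  0
So g(11) = 0.
Row B is a plain Nim row of size 7, so its Grundy value is 7.
Grundy values for row C (subtraction set {1, 2, 3, 5}):
k:     0  1  2  3  4  5  6  7  8
g(k):  0  1  2  3  0  1  2  3  0
So g(8) = 0.
For row D, compute g(0), g(1), … with moves {1, 6}:
k:     0  1  2  3  4  5  6  7
g(k):  0  1  0  1  0  1  2  0
So g(7) = 0.
By the Sprague-Grundy theorem, the Grundy value of a sum of independent games is the XOR of the component values.
Combined value = 0 XOR 7 XOR 0 XOR 0 = 7.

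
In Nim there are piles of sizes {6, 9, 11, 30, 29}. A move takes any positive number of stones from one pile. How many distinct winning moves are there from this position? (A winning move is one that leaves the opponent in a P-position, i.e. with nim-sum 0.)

3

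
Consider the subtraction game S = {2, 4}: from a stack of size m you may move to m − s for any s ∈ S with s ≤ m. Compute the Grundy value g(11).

2

Build the Grundy sequence with g(k) = mex{g(k−s) : s ∈ {2, 4}, s ≤ k}:
g(0) = mex{} = 0
g(1) = mex{} = 0
g(2) = mex{0} = 1
g(3) = mex{0} = 1
g(4) = mex{0,1} = 2
g(5) = mex{0,1} = 2
g(6) = mex{1,2} = 0
g(7) = mex{1,2} = 0
g(8) = mex{0,2} = 1
g(9) = mex{0,2} = 1
g(10) = mex{0,1} = 2
g(11) = mex{0,1} = 2
So g(11) = 2.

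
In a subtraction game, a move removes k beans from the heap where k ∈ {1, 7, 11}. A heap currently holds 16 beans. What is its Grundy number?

0

Grundy values for subtraction set {1, 7, 11}:
k:     0  1  2  3  4  5  6  7  8  9 10 11 12 13 14 15 16
g(k):  0  1  0  1  0  1  0  1  0  1  0  1  0  1  0  1  0
So g(16) = 0.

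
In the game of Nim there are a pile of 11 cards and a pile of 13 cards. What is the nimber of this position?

6

Compute the nim-sum pairwise:
11 ^ 13 = 6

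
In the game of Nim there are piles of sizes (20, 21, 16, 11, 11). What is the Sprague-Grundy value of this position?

Write each in binary and XOR column by column:
  10100  (20)
  10101  (21)
  10000  (16)
  01011  (11)
  01011  (11)
  -----
  10001  (17)

17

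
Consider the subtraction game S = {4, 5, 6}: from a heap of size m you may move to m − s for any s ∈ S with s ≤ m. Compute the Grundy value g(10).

Build the Grundy sequence with g(k) = mex{g(k−s) : s ∈ {4, 5, 6}, s ≤ k}:
k:     0  1  2  3  4  5  6  7  8  9 10
g(k):  0  0  0  0  1  1  1  1  2  2  0
So g(10) = 0.

0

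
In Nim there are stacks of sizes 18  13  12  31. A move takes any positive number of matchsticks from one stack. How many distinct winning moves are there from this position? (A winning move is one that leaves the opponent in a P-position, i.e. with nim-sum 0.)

3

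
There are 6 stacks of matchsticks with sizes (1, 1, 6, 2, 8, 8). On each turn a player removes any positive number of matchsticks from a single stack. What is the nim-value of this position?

4

Compute the nim-sum pairwise:
1 ⊕ 1 = 0
0 ⊕ 6 = 6
6 ⊕ 2 = 4
4 ⊕ 8 = 12
12 ⊕ 8 = 4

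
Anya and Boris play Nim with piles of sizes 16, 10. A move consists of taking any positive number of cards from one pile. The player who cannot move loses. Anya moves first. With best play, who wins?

Nim-sum: 16 XOR 10 = 26.
The nim-sum is 26 ≠ 0, so this is an N-position: the player to move can win; Anya has a winning move.

Anya wins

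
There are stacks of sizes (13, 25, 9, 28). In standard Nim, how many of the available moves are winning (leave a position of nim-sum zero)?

3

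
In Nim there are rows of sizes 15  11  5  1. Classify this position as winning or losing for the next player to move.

Losing position

Compute the nim-sum pairwise:
15 ^ 11 = 4
4 ^ 5 = 1
1 ^ 1 = 0
The nim-sum is 0, so this is a P-position: the player to move is in a losing position under optimal play.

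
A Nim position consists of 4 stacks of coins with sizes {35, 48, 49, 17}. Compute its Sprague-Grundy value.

Nim-sum: 35 ^ 48 ^ 49 ^ 17 = 51.

51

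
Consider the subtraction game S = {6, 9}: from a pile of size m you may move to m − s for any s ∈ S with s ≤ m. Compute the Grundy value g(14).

Grundy values for subtraction set {6, 9}:
k:     0  1  2  3  4  5  6  7  8  9 10 11 12 13 14
g(k):  0  0  0  0  0  0  1  1  1  1  1  1  2  2  2
So g(14) = 2.

2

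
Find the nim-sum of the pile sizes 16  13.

29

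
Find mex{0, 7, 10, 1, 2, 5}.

3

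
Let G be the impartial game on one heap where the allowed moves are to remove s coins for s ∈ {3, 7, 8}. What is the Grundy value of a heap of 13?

2

Grundy values for subtraction set {3, 7, 8}:
g(0) = mex{} = 0
g(1) = mex{} = 0
g(2) = mex{} = 0
g(3) = mex{0} = 1
g(4) = mex{0} = 1
g(5) = mex{0} = 1
g(6) = mex{1} = 0
g(7) = mex{0,1} = 2
g(8) = mex{0,1} = 2
g(9) = mex{0} = 1
g(10) = mex{0,1,2} = 3
g(11) = mex{1,2} = 0
g(12) = mex{1} = 0
g(13) = mex{0,1,3} = 2
So g(13) = 2.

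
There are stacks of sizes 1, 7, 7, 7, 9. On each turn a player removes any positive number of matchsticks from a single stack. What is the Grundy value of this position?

15

In binary:
  0001  (1)
  0111  (7)
  0111  (7)
  0111  (7)
  1001  (9)
  ----
  1111  (15)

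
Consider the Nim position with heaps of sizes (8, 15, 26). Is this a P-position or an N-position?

N-position

Nim-sum: 8 ^ 15 ^ 26 = 29.
The nim-sum is 29 ≠ 0, so this is an N-position: the player to move can win.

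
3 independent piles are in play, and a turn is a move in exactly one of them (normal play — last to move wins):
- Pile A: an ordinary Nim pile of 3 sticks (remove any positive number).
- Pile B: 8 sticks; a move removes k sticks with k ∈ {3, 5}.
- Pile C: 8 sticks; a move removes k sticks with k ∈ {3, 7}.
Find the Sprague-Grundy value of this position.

1

Pile A is a plain Nim pile of size 3, so its Grundy value is 3.
For pile B, compute g(0), g(1), … with moves {3, 5}:
g(0) = mex{} = 0
g(1) = mex{} = 0
g(2) = mex{} = 0
g(3) = mex{0} = 1
g(4) = mex{0} = 1
g(5) = mex{0} = 1
g(6) = mex{0,1} = 2
g(7) = mex{0,1} = 2
g(8) = mex{1} = 0
So g(8) = 0.
Build the Grundy sequence for pile C with g(k) = mex{g(k−s) : s ∈ {3, 7}, s ≤ k}:
k:     0  1  2  3  4  5  6  7  8
g(k):  0  0  0  1  1  1  0  2  2
So g(8) = 2.
By the Sprague-Grundy theorem, the Grundy value of a sum of independent games is the XOR of the component values.
Combined value = 3 ⊕ 0 ⊕ 2 = 1.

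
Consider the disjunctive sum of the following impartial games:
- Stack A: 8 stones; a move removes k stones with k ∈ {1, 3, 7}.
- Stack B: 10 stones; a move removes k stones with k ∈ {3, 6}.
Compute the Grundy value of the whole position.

0

Build the Grundy sequence for stack A with g(k) = mex{g(k−s) : s ∈ {1, 3, 7}, s ≤ k}:
k:     0  1  2  3  4  5  6  7  8
g(k):  0  1  0  1  0  1  0  1  0
So g(8) = 0.
For stack B, compute g(0), g(1), … with moves {3, 6}:
g(0) = mex{} = 0
g(1) = mex{} = 0
g(2) = mex{} = 0
g(3) = mex{0} = 1
g(4) = mex{0} = 1
g(5) = mex{0} = 1
g(6) = mex{0,1} = 2
g(7) = mex{0,1} = 2
g(8) = mex{0,1} = 2
g(9) = mex{1,2} = 0
g(10) = mex{1,2} = 0
So g(10) = 0.
By the Sprague-Grundy theorem, the Grundy value of a sum of independent games is the XOR of the component values.
Combined value = 0 ⊕ 0 = 0.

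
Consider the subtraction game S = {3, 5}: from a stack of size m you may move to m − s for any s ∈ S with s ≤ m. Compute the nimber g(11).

1

Compute g(0), g(1), … for moves {3, 5}:
g(0) = mex{} = 0
g(1) = mex{} = 0
g(2) = mex{} = 0
g(3) = mex{0} = 1
g(4) = mex{0} = 1
g(5) = mex{0} = 1
g(6) = mex{0,1} = 2
g(7) = mex{0,1} = 2
g(8) = mex{1} = 0
g(9) = mex{1,2} = 0
g(10) = mex{1,2} = 0
g(11) = mex{0,2} = 1
So g(11) = 1.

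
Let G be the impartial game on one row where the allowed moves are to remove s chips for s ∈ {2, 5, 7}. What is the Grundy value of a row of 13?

0

Compute g(0), g(1), … for moves {2, 5, 7}:
k:     0  1  2  3  4  5  6  7  8  9 10 11 12 13
g(k):  0  0  1  1  0  2  1  3  2  2  0  3  1  0
So g(13) = 0.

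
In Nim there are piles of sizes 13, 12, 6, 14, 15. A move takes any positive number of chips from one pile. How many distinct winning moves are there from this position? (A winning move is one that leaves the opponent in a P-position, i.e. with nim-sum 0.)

Bitwise XOR of the heap sizes:
  1101  (13)
  1100  (12)
  0110  (6)
  1110  (14)
  1111  (15)
  ----
  0110  (6)
The overall nim-sum is X = 6. A pile of size p has a winning move iff p XOR X < p (reduce it to p XOR X).
  13: 13 XOR 6 = 11 < 13 — winning move (to 11).
  12: 12 XOR 6 = 10 < 12 — winning move (to 10).
  6: 6 XOR 6 = 0 < 6 — winning move (to 0).
  14: 14 XOR 6 = 8 < 14 — winning move (to 8).
  15: 15 XOR 6 = 9 < 15 — winning move (to 9).
That gives 5 winning moves.

5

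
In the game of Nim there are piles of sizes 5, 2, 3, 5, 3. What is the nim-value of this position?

Write each in binary and XOR column by column:
  101  (5)
  010  (2)
  011  (3)
  101  (5)
  011  (3)
  ---
  010  (2)

2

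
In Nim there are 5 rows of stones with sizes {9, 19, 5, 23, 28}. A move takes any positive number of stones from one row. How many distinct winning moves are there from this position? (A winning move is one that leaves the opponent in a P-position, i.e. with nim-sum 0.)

Write each in binary and XOR column by column:
  01001  (9)
  10011  (19)
  00101  (5)
  10111  (23)
  11100  (28)
  -----
  10100  (20)
The overall nim-sum is X = 20. A row of size p has a winning move iff p XOR X < p (reduce it to p XOR X).
  9: 9 XOR 20 = 29 ≥ 9 — no move.
  19: 19 XOR 20 = 7 < 19 — winning move (to 7).
  5: 5 XOR 20 = 17 ≥ 5 — no move.
  23: 23 XOR 20 = 3 < 23 — winning move (to 3).
  28: 28 XOR 20 = 8 < 28 — winning move (to 8).
That gives 3 winning moves.

3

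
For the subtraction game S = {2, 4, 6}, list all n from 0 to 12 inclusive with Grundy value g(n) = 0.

0, 1, 8, 9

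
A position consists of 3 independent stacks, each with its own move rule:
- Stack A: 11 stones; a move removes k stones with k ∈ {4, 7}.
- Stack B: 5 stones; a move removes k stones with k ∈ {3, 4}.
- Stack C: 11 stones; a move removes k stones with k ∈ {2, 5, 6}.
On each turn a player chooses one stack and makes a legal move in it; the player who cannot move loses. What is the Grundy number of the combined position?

1

For stack A, compute g(0), g(1), … with moves {4, 7}:
k:     0  1  2  3  4  5  6  7  8  9 10 11
g(k):  0  0  0  0  1  1  1  1  2  2  2  0
So g(11) = 0.
For stack B, compute g(0), g(1), … with moves {3, 4}:
g(0) = mex{} = 0
g(1) = mex{} = 0
g(2) = mex{} = 0
g(3) = mex{0} = 1
g(4) = mex{0} = 1
g(5) = mex{0} = 1
So g(5) = 1.
Grundy values for stack C (subtraction set {2, 5, 6}):
g(0) = mex{} = 0
g(1) = mex{} = 0
g(2) = mex{0} = 1
g(3) = mex{0} = 1
g(4) = mex{1} = 0
g(5) = mex{0,1} = 2
g(6) = mex{0} = 1
g(7) = mex{0,1,2} = 3
g(8) = mex{1} = 0
g(9) = mex{0,1,3} = 2
g(10) = mex{0,2} = 1
g(11) = mex{1,2} = 0
So g(11) = 0.
The value of a disjunctive sum is the nim-sum of the parts.
Combined value = 0 ⊕ 1 ⊕ 0 = 1.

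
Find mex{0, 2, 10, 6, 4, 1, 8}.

The values 0, 1, 2 are all present; 3 is the first non-negative integer missing from the set.

3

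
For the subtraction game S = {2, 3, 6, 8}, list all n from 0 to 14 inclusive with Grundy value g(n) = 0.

0, 1, 5, 10, 14

Compute g(0), g(1), … for moves {2, 3, 6, 8}:
g(0) = mex{} = 0
g(1) = mex{} = 0
g(2) = mex{0} = 1
g(3) = mex{0} = 1
g(4) = mex{0,1} = 2
g(5) = mex{1} = 0
g(6) = mex{0,1,2} = 3
g(7) = mex{0,2} = 1
g(8) = mex{0,1,3} = 2
g(9) = mex{0,1,3} = 2
g(10) = mex{1,2} = 0
g(11) = mex{0,1,2} = 3
g(12) = mex{0,2,3} = 1
g(13) = mex{0,1,3} = 2
g(14) = mex{1,2,3} = 0
The P-positions (g = 0) in 0..14 are 0, 1, 5, 10, 14.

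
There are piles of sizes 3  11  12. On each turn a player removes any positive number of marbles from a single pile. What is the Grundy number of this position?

4

Nim-sum: 3 ⊕ 11 ⊕ 12 = 4.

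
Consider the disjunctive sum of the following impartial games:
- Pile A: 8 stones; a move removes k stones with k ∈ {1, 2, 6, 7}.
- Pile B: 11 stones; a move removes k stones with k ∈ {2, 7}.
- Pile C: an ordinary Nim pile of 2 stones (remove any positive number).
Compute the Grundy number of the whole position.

For pile A, compute g(0), g(1), … with moves {1, 2, 6, 7}:
g(0) = mex{} = 0
g(1) = mex{0} = 1
g(2) = mex{0,1} = 2
g(3) = mex{1,2} = 0
g(4) = mex{0,2} = 1
g(5) = mex{0,1} = 2
g(6) = mex{0,1,2} = 3
g(7) = mex{0,1,2,3} = 4
g(8) = mex{1,2,3,4} = 0
So g(8) = 0.
For pile B, compute g(0), g(1), … with moves {2, 7}:
k:     0  1  2  3  4  5  6  7  8  9 10 11
g(k):  0  0  1  1  0  0  1  1  2  0  0  1
So g(11) = 1.
Pile C is a plain Nim pile of size 2, so its Grundy value is 2.
The value of a disjunctive sum is the nim-sum of the parts.
Combined value = 0 ⊕ 1 ⊕ 2 = 3.

3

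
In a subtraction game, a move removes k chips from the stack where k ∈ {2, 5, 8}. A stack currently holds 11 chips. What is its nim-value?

0

Build the Grundy sequence with g(k) = mex{g(k−s) : s ∈ {2, 5, 8}, s ≤ k}:
k:     0  1  2  3  4  5  6  7  8  9 10 11
g(k):  0  0  1  1  0  2  1  0  2  1  0  0
So g(11) = 0.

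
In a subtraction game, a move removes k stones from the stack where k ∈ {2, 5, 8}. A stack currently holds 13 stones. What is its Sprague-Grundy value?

Build the Grundy sequence with g(k) = mex{g(k−s) : s ∈ {2, 5, 8}, s ≤ k}:
k:     0  1  2  3  4  5  6  7  8  9 10 11 12 13
g(k):  0  0  1  1  0  2  1  0  2  1  0  0  1  1
So g(13) = 1.

1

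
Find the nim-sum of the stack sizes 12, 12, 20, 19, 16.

Compute the nim-sum pairwise:
12 XOR 12 = 0
0 XOR 20 = 20
20 XOR 19 = 7
7 XOR 16 = 23

23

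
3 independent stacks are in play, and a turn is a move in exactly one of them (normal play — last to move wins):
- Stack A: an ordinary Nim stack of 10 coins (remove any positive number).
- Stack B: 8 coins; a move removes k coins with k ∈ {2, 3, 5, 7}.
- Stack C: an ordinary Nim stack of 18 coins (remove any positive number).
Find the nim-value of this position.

28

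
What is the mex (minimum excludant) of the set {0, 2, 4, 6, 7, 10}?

0 is in the set but 1 is not, so the mex is 1.

1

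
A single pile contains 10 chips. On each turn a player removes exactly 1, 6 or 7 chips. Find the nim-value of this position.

Compute g(0), g(1), … for moves {1, 6, 7}:
g(0) = mex{} = 0
g(1) = mex{0} = 1
g(2) = mex{1} = 0
g(3) = mex{0} = 1
g(4) = mex{1} = 0
g(5) = mex{0} = 1
g(6) = mex{0,1} = 2
g(7) = mex{0,1,2} = 3
g(8) = mex{0,1,3} = 2
g(9) = mex{0,1,2} = 3
g(10) = mex{0,1,3} = 2
So g(10) = 2.

2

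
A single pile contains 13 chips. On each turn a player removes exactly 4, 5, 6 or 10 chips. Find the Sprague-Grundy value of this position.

3

Grundy values for subtraction set {4, 5, 6, 10}:
k:     0  1  2  3  4  5  6  7  8  9 10 11 12 13
g(k):  0  0  0  0  1  1  1  1  2  2  2  2  3  3
So g(13) = 3.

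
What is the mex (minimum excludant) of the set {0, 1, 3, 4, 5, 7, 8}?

The values 0, 1 are all present; 2 is the first non-negative integer missing from the set.

2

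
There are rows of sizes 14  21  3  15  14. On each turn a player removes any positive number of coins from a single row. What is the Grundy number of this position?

25

Compute the nim-sum pairwise:
14 XOR 21 = 27
27 XOR 3 = 24
24 XOR 15 = 23
23 XOR 14 = 25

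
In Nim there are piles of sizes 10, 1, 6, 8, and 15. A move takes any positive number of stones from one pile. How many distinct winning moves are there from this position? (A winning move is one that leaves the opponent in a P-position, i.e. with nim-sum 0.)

3

In binary:
  1010  (10)
  0001  (1)
  0110  (6)
  1000  (8)
  1111  (15)
  ----
  1010  (10)
The overall nim-sum is X = 10. A pile of size p has a winning move iff p XOR X < p (reduce it to p XOR X).
  10: 10 XOR 10 = 0 < 10 — winning move (to 0).
  1: 1 XOR 10 = 11 ≥ 1 — no move.
  6: 6 XOR 10 = 12 ≥ 6 — no move.
  8: 8 XOR 10 = 2 < 8 — winning move (to 2).
  15: 15 XOR 10 = 5 < 15 — winning move (to 5).
That gives 3 winning moves.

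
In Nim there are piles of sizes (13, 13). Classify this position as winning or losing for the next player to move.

Losing position

Nim-sum: 13 XOR 13 = 0.
The nim-sum is 0, so this is a P-position: the player to move is in a losing position under optimal play.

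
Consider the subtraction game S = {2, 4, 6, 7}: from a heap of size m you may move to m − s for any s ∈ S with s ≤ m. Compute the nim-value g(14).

Build the Grundy sequence with g(k) = mex{g(k−s) : s ∈ {2, 4, 6, 7}, s ≤ k}:
k:     0  1  2  3  4  5  6  7  8  9 10 11 12 13 14
g(k):  0  0  1  1  2  2  3  3  4  0  0  1  1  2  2
So g(14) = 2.

2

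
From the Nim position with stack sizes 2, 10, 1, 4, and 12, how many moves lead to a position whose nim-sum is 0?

1

Write each in binary and XOR column by column:
  0010  (2)
  1010  (10)
  0001  (1)
  0100  (4)
  1100  (12)
  ----
  0001  (1)
The overall nim-sum is X = 1. A stack of size p has a winning move iff p XOR X < p (reduce it to p XOR X).
  2: 2 XOR 1 = 3 ≥ 2 — no move.
  10: 10 XOR 1 = 11 ≥ 10 — no move.
  1: 1 XOR 1 = 0 < 1 — winning move (to 0).
  4: 4 XOR 1 = 5 ≥ 4 — no move.
  12: 12 XOR 1 = 13 ≥ 12 — no move.
That gives 1 winning move.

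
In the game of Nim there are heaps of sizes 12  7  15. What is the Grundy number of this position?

Nim-sum: 12 ^ 7 ^ 15 = 4.

4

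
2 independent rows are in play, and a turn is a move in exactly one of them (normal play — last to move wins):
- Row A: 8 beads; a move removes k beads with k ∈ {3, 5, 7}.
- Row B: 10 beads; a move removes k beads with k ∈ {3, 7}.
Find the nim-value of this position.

2

Grundy values for row A (subtraction set {3, 5, 7}):
g(0) = mex{} = 0
g(1) = mex{} = 0
g(2) = mex{} = 0
g(3) = mex{0} = 1
g(4) = mex{0} = 1
g(5) = mex{0} = 1
g(6) = mex{0,1} = 2
g(7) = mex{0,1} = 2
g(8) = mex{0,1} = 2
So g(8) = 2.
Grundy values for row B (subtraction set {3, 7}):
g(0) = mex{} = 0
g(1) = mex{} = 0
g(2) = mex{} = 0
g(3) = mex{0} = 1
g(4) = mex{0} = 1
g(5) = mex{0} = 1
g(6) = mex{1} = 0
g(7) = mex{0,1} = 2
g(8) = mex{0,1} = 2
g(9) = mex{0} = 1
g(10) = mex{1,2} = 0
So g(10) = 0.
By the Sprague-Grundy theorem, the Grundy value of a sum of independent games is the XOR of the component values.
Combined value = 2 ⊕ 0 = 2.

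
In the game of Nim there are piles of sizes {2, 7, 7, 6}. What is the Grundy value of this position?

In binary:
  010  (2)
  111  (7)
  111  (7)
  110  (6)
  ---
  100  (4)

4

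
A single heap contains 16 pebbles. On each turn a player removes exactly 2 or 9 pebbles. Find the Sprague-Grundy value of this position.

Build the Grundy sequence with g(k) = mex{g(k−s) : s ∈ {2, 9}, s ≤ k}:
k:     0  1  2  3  4  5  6  7  8  9 10 11 12 13 14 15 16
g(k):  0  0  1  1  0  0  1  1  0  2  1  0  0  1  1  0  0
So g(16) = 0.

0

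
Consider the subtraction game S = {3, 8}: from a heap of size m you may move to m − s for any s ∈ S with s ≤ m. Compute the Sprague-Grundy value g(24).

0

Compute g(0), g(1), … for moves {3, 8}:
k:     0  1  2  3  4  5  6  7  8  9 10 11 12 13 14 15 16 17 18 19 20 21 22 23 24
g(k):  0  0  0  1  1  1  0  0  2  1  1  0  0  0  1  1  1  0  0  2  1  1  0  0  0
So g(24) = 0.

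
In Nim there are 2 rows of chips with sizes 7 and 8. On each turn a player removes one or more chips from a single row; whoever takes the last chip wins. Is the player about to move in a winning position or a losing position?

Winning position

In binary:
  0111  (7)
  1000  (8)
  ----
  1111  (15)
The nim-sum is 15 ≠ 0, so this is an N-position: the player to move can win.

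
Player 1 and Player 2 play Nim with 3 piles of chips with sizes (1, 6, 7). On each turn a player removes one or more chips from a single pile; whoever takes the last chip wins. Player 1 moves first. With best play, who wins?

Player 2 wins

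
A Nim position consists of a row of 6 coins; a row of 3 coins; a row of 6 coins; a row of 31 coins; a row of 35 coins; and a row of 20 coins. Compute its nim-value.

43

In binary:
  000110  (6)
  000011  (3)
  000110  (6)
  011111  (31)
  100011  (35)
  010100  (20)
  ------
  101011  (43)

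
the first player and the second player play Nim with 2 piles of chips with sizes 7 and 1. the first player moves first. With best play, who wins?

the first player wins

Compute the nim-sum pairwise:
7 ⊕ 1 = 6
The nim-sum is 6 ≠ 0, so this is an N-position: the player to move can win; the first player has a winning move.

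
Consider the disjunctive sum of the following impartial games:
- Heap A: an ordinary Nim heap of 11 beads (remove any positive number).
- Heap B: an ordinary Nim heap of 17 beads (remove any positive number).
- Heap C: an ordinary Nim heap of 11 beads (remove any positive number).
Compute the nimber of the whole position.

Heap A is a plain Nim heap of size 11, so its Grundy value is 11.
Heap B is a plain Nim heap of size 17, so its Grundy value is 17.
Heap C is a plain Nim heap of size 11, so its Grundy value is 11.
By the Sprague-Grundy theorem, the Grundy value of a sum of independent games is the XOR of the component values.
Combined value = 11 XOR 17 XOR 11 = 17.

17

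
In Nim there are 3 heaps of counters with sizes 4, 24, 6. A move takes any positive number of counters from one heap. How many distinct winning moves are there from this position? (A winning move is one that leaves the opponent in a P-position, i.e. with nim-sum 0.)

Nim-sum: 4 ^ 24 ^ 6 = 26.
The overall nim-sum is X = 26. A heap of size p has a winning move iff p XOR X < p (reduce it to p XOR X).
  4: 4 XOR 26 = 30 ≥ 4 — no move.
  24: 24 XOR 26 = 2 < 24 — winning move (to 2).
  6: 6 XOR 26 = 28 ≥ 6 — no move.
That gives 1 winning move.

1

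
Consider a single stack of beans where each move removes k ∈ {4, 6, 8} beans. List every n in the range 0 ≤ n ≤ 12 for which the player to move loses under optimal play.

0, 1, 2, 3, 12

Compute g(0), g(1), … for moves {4, 6, 8}:
g(0) = mex{} = 0
g(1) = mex{} = 0
g(2) = mex{} = 0
g(3) = mex{} = 0
g(4) = mex{0} = 1
g(5) = mex{0} = 1
g(6) = mex{0} = 1
g(7) = mex{0} = 1
g(8) = mex{0,1} = 2
g(9) = mex{0,1} = 2
g(10) = mex{0,1} = 2
g(11) = mex{0,1} = 2
g(12) = mex{1,2} = 0
The P-positions (g = 0) in 0..12 are 0, 1, 2, 3, 12.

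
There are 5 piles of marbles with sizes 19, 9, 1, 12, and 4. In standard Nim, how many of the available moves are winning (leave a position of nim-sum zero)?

Bitwise XOR of the heap sizes:
  10011  (19)
  01001  (9)
  00001  (1)
  01100  (12)
  00100  (4)
  -----
  10011  (19)
The overall nim-sum is X = 19. A pile of size p has a winning move iff p XOR X < p (reduce it to p XOR X).
  19: 19 XOR 19 = 0 < 19 — winning move (to 0).
  9: 9 XOR 19 = 26 ≥ 9 — no move.
  1: 1 XOR 19 = 18 ≥ 1 — no move.
  12: 12 XOR 19 = 31 ≥ 12 — no move.
  4: 4 XOR 19 = 23 ≥ 4 — no move.
That gives 1 winning move.

1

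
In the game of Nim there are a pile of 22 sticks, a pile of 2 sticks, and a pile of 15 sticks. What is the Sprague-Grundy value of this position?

Nim-sum: 22 XOR 2 XOR 15 = 27.

27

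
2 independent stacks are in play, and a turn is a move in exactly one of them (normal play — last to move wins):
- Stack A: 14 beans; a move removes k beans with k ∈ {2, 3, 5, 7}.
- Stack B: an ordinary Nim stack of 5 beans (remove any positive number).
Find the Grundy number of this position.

For stack A, compute g(0), g(1), … with moves {2, 3, 5, 7}:
k:     0  1  2  3  4  5  6  7  8  9 10 11 12 13 14
g(k):  0  0  1  1  2  2  3  3  4  0  0  1  1  2  2
So g(14) = 2.
Stack B is a plain Nim stack of size 5, so its Grundy value is 5.
The value of a disjunctive sum is the nim-sum of the parts.
Combined value = 2 ⊕ 5 = 7.

7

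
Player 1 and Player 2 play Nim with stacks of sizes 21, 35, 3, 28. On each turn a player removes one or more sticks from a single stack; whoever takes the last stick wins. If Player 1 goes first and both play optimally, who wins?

Player 1 wins

Nim-sum: 21 ⊕ 35 ⊕ 3 ⊕ 28 = 41.
The nim-sum is 41 ≠ 0, so this is an N-position: the player to move can win; Player 1 has a winning move.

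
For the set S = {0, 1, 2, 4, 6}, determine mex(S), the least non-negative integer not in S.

3

The values 0, 1, 2 are all present; 3 is the first non-negative integer missing from the set.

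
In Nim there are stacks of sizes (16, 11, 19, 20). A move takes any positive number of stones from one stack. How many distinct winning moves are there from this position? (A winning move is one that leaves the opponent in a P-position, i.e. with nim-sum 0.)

Nim-sum: 16 XOR 11 XOR 19 XOR 20 = 28.
The overall nim-sum is X = 28. A stack of size p has a winning move iff p XOR X < p (reduce it to p XOR X).
  16: 16 XOR 28 = 12 < 16 — winning move (to 12).
  11: 11 XOR 28 = 23 ≥ 11 — no move.
  19: 19 XOR 28 = 15 < 19 — winning move (to 15).
  20: 20 XOR 28 = 8 < 20 — winning move (to 8).
That gives 3 winning moves.

3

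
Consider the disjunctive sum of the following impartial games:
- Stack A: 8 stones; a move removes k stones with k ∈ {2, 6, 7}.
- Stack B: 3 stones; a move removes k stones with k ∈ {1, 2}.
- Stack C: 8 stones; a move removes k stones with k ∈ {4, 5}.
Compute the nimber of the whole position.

0

For stack A, compute g(0), g(1), … with moves {2, 6, 7}:
g(0) = mex{} = 0
g(1) = mex{} = 0
g(2) = mex{0} = 1
g(3) = mex{0} = 1
g(4) = mex{1} = 0
g(5) = mex{1} = 0
g(6) = mex{0} = 1
g(7) = mex{0} = 1
g(8) = mex{0,1} = 2
So g(8) = 2.
Grundy values for stack B (subtraction set {1, 2}):
k:     0  1  2  3
g(k):  0  1  2  0
So g(3) = 0.
Grundy values for stack C (subtraction set {4, 5}):
k:     0  1  2  3  4  5  6  7  8
g(k):  0  0  0  0  1  1  1  1  2
So g(8) = 2.
The value of a disjunctive sum is the nim-sum of the parts.
Combined value = 2 XOR 0 XOR 2 = 0.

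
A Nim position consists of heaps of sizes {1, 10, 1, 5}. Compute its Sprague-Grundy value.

Write each in binary and XOR column by column:
  0001  (1)
  1010  (10)
  0001  (1)
  0101  (5)
  ----
  1111  (15)

15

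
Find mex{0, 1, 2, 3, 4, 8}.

5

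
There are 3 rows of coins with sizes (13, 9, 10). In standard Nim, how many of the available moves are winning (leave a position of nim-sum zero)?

3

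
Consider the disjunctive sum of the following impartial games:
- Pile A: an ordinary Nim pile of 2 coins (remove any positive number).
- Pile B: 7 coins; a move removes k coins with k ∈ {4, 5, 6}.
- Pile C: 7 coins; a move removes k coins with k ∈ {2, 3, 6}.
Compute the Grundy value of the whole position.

2

Pile A is a plain Nim pile of size 2, so its Grundy value is 2.
Build the Grundy sequence for pile B with g(k) = mex{g(k−s) : s ∈ {4, 5, 6}, s ≤ k}:
g(0) = mex{} = 0
g(1) = mex{} = 0
g(2) = mex{} = 0
g(3) = mex{} = 0
g(4) = mex{0} = 1
g(5) = mex{0} = 1
g(6) = mex{0} = 1
g(7) = mex{0} = 1
So g(7) = 1.
For pile C, compute g(0), g(1), … with moves {2, 3, 6}:
g(0) = mex{} = 0
g(1) = mex{} = 0
g(2) = mex{0} = 1
g(3) = mex{0} = 1
g(4) = mex{0,1} = 2
g(5) = mex{1} = 0
g(6) = mex{0,1,2} = 3
g(7) = mex{0,2} = 1
So g(7) = 1.
The value of a disjunctive sum is the nim-sum of the parts.
Combined value = 2 ⊕ 1 ⊕ 1 = 2.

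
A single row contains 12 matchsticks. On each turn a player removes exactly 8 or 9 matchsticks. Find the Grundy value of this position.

Grundy values for subtraction set {8, 9}:
k:     0  1  2  3  4  5  6  7  8  9 10 11 12
g(k):  0  0  0  0  0  0  0  0  1  1  1  1  1
So g(12) = 1.

1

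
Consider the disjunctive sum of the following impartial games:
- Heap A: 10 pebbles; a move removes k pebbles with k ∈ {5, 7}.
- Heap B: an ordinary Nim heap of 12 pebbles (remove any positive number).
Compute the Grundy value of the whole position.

For heap A, compute g(0), g(1), … with moves {5, 7}:
g(0) = mex{} = 0
g(1) = mex{} = 0
g(2) = mex{} = 0
g(3) = mex{} = 0
g(4) = mex{} = 0
g(5) = mex{0} = 1
g(6) = mex{0} = 1
g(7) = mex{0} = 1
g(8) = mex{0} = 1
g(9) = mex{0} = 1
g(10) = mex{0,1} = 2
So g(10) = 2.
Heap B is a plain Nim heap of size 12, so its Grundy value is 12.
The value of a disjunctive sum is the nim-sum of the parts.
Combined value = 2 ⊕ 12 = 14.

14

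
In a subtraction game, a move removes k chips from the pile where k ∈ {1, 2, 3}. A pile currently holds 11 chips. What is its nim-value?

3

Build the Grundy sequence with g(k) = mex{g(k−s) : s ∈ {1, 2, 3}, s ≤ k}:
k:     0  1  2  3  4  5  6  7  8  9 10 11
g(k):  0  1  2  3  0  1  2  3  0  1  2  3
So g(11) = 3.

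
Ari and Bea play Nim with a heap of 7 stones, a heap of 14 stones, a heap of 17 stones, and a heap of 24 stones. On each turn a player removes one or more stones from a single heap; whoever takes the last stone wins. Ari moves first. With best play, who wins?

Write each in binary and XOR column by column:
  00111  (7)
  01110  (14)
  10001  (17)
  11000  (24)
  -----
  00000  (0)
The nim-sum is 0, so this is a P-position: the player to move is in a losing position under optimal play; Ari is about to move from it and so loses — Bea wins.

Bea wins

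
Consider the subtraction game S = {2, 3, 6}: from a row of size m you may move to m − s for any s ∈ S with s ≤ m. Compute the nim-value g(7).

Grundy values for subtraction set {2, 3, 6}:
g(0) = mex{} = 0
g(1) = mex{} = 0
g(2) = mex{0} = 1
g(3) = mex{0} = 1
g(4) = mex{0,1} = 2
g(5) = mex{1} = 0
g(6) = mex{0,1,2} = 3
g(7) = mex{0,2} = 1
So g(7) = 1.

1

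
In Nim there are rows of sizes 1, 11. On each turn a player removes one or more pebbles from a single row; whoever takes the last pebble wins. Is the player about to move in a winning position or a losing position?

Winning position

Nim-sum: 1 ^ 11 = 10.
The nim-sum is 10 ≠ 0, so this is an N-position: the player to move can win.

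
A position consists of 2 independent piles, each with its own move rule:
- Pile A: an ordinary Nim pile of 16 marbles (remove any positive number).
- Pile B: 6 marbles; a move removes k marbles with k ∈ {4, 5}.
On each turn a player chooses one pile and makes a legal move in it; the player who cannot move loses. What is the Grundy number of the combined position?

Pile A is a plain Nim pile of size 16, so its Grundy value is 16.
For pile B, compute g(0), g(1), … with moves {4, 5}:
k:     0  1  2  3  4  5  6
g(k):  0  0  0  0  1  1  1
So g(6) = 1.
The value of a disjunctive sum is the nim-sum of the parts.
Combined value = 16 ⊕ 1 = 17.

17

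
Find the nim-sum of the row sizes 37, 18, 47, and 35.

59

Compute the nim-sum pairwise:
37 ^ 18 = 55
55 ^ 47 = 24
24 ^ 35 = 59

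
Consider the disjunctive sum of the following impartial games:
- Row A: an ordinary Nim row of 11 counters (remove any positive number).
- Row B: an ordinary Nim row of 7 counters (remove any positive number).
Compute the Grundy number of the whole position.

12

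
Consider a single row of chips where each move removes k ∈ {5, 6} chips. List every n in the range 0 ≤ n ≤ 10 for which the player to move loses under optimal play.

0, 1, 2, 3, 4

Compute g(0), g(1), … for moves {5, 6}:
g(0) = mex{} = 0
g(1) = mex{} = 0
g(2) = mex{} = 0
g(3) = mex{} = 0
g(4) = mex{} = 0
g(5) = mex{0} = 1
g(6) = mex{0} = 1
g(7) = mex{0} = 1
g(8) = mex{0} = 1
g(9) = mex{0} = 1
g(10) = mex{0,1} = 2
The P-positions (g = 0) in 0..10 are 0, 1, 2, 3, 4.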